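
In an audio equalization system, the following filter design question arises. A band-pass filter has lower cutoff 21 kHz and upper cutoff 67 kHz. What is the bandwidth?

Bandwidth = f_high - f_low
= 67 kHz - 21 kHz = 46 kHz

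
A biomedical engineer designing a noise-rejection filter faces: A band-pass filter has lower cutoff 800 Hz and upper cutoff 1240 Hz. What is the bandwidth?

Bandwidth = f_high - f_low
= 1240 Hz - 800 Hz = 440 Hz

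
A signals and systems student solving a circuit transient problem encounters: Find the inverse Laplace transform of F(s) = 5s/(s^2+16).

Standard pair: s/(s^2+w^2) <-> cos(wt)*u(t)
With k=5, w=4: f(t) = 5*cos(4t)*u(t)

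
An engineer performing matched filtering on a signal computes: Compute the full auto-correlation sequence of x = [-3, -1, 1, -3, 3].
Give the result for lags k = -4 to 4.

r_xx[k] = sum_m x[m]*x[m+k], indexed from 0, for k = -4 to 4:
  r_xx[-4] = x[4]*x[0] = -9
  r_xx[-3] = x[3]*x[0] + x[4]*x[1] = 6
  r_xx[-2] = x[2]*x[0] + x[3]*x[1] + x[4]*x[2] = 3
  r_xx[-1] = x[1]*x[0] + x[2]*x[1] + x[3]*x[2] + x[4]*x[3] = -10
  r_xx[0] = x[0]*x[0] + x[1]*x[1] + x[2]*x[2] + x[3]*x[3] + x[4]*x[4] = 29
  r_xx[1] = x[0]*x[1] + x[1]*x[2] + x[2]*x[3] + x[3]*x[4] = -10
  r_xx[2] = x[0]*x[2] + x[1]*x[3] + x[2]*x[4] = 3
  r_xx[3] = x[0]*x[3] + x[1]*x[4] = 6
  r_xx[4] = x[0]*x[4] = -9
r_xx = [-9, 6, 3, -10, 29, -10, 3, 6, -9]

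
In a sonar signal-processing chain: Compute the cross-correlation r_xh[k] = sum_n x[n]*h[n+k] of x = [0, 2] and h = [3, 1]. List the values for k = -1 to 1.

Both sequences indexed from 0 and zero outside their support.
Lags with overlap: k = -1 to 1.
  r_xh[-1] = x[1]*h[0] = 6
  r_xh[0] = x[0]*h[0] + x[1]*h[1] = 2
  r_xh[1] = x[0]*h[1] = 0
r_xh = [6, 2, 0] (for k = -1, ..., 1)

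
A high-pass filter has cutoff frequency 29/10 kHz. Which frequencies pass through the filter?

A high-pass filter passes all frequencies above the cutoff frequency 29/10 kHz and attenuates lower frequencies.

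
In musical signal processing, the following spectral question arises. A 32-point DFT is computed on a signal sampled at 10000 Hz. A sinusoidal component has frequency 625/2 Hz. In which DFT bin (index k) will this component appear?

DFT frequency resolution = f_s/N = 10000/32 = 625/2 Hz
Bin index k = f_signal / resolution = 625/2 / 625/2 = 1
The signal frequency 625/2 Hz falls in DFT bin k = 1.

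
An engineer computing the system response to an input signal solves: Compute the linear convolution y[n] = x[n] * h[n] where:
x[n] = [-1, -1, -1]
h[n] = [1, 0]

y[n] = sum_k x[k]*h[n-k]. Output length = len(x) + len(h) - 1 = 3 + 2 - 1 = 4.
y[0] = -1*1 = -1
y[1] = -1*1 + -1*0 = -1
y[2] = -1*1 + -1*0 = -1
y[3] = -1*0 = 0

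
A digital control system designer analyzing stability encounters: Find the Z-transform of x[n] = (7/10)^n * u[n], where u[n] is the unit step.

The Z-transform of a^n * u[n] is z/(z-a) for |z| > |a|.
Here a = 7/10, so X(z) = z/(z - (7/10)) = 10z/(10z - 7)
ROC: |z| > 7/10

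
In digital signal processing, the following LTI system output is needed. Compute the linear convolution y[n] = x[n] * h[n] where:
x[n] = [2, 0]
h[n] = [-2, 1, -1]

y[n] = sum_k x[k]*h[n-k]. Output length = len(x) + len(h) - 1 = 2 + 3 - 1 = 4.
y[0] = 2*-2 = -4
y[1] = 0*-2 + 2*1 = 2
y[2] = 0*1 + 2*-1 = -2
y[3] = 0*-1 = 0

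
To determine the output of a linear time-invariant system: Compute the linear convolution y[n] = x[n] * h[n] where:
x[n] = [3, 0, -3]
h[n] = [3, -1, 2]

y[n] = sum_k x[k]*h[n-k]. Output length = len(x) + len(h) - 1 = 3 + 3 - 1 = 5.
y[0] = 3*3 = 9
y[1] = 0*3 + 3*-1 = -3
y[2] = -3*3 + 0*-1 + 3*2 = -3
y[3] = -3*-1 + 0*2 = 3
y[4] = -3*2 = -6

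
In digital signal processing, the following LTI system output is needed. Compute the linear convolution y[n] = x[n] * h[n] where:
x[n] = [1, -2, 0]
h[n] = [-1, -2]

y[n] = sum_k x[k]*h[n-k]. Output length = len(x) + len(h) - 1 = 3 + 2 - 1 = 4.
y[0] = 1*-1 = -1
y[1] = -2*-1 + 1*-2 = 0
y[2] = 0*-1 + -2*-2 = 4
y[3] = 0*-2 = 0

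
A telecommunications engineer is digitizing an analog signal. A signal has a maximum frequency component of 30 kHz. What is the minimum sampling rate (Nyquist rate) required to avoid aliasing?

By the Nyquist-Shannon sampling theorem,
the minimum sampling rate (Nyquist rate) must be at least 2 * f_max.
Nyquist rate = 2 * 30 kHz = 60 kHz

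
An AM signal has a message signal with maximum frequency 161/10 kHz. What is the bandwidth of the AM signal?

In AM (double-sideband), the bandwidth is twice the message frequency.
BW = 2 * f_m = 2 * 161/10 kHz = 161/5 kHz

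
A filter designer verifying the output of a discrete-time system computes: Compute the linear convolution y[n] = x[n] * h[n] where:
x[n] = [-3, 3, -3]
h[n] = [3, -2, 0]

y[n] = sum_k x[k]*h[n-k]. Output length = len(x) + len(h) - 1 = 3 + 3 - 1 = 5.
y[0] = -3*3 = -9
y[1] = 3*3 + -3*-2 = 15
y[2] = -3*3 + 3*-2 + -3*0 = -15
y[3] = -3*-2 + 3*0 = 6
y[4] = -3*0 = 0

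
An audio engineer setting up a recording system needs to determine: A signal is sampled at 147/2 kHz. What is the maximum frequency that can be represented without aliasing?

The maximum frequency that can be represented without aliasing
is the Nyquist frequency: f_max = f_s / 2 = 147/2 kHz / 2 = 147/4 kHz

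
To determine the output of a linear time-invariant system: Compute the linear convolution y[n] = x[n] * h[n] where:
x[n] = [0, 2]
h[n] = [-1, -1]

y[n] = sum_k x[k]*h[n-k]. Output length = len(x) + len(h) - 1 = 2 + 2 - 1 = 3.
y[0] = 0*-1 = 0
y[1] = 2*-1 + 0*-1 = -2
y[2] = 2*-1 = -2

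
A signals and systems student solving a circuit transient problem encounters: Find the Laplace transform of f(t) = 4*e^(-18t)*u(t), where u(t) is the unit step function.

Standard Laplace transform pair:
e^(-at)*u(t) <-> 1/(s+a)
With a = 18: L{4*e^(-18t)*u(t)} = 4/(s+18), ROC: Re(s) > -18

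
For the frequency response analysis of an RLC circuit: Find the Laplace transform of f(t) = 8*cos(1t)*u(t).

Standard pair: cos(wt)*u(t) <-> s/(s^2+w^2)
With w = 1: L{8*cos(1t)*u(t)} = 8s/(s^2+1)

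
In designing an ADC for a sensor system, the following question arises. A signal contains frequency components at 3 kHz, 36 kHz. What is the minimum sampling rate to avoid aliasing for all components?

The highest frequency component is f_max = 36 kHz.
Nyquist rate = 2 * f_max = 2 * 36 kHz = 72 kHz.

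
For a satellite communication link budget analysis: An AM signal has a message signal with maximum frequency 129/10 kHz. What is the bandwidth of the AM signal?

In AM (double-sideband), the bandwidth is twice the message frequency.
BW = 2 * f_m = 2 * 129/10 kHz = 129/5 kHz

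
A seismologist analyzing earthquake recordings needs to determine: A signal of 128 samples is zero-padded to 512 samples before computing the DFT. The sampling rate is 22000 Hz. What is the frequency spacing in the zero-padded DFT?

Original DFT: N = 128, resolution = f_s/N = 22000/128 = 1375/8 Hz
Zero-padded DFT: N = 512, resolution = f_s/N = 22000/512 = 1375/32 Hz
Zero-padding interpolates the spectrum (finer frequency grid)
but does NOT improve the true spectral resolution (ability to resolve close frequencies).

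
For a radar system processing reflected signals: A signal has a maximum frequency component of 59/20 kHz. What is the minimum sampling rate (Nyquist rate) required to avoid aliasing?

By the Nyquist-Shannon sampling theorem,
the minimum sampling rate (Nyquist rate) must be at least 2 * f_max.
Nyquist rate = 2 * 59/20 kHz = 59/10 kHz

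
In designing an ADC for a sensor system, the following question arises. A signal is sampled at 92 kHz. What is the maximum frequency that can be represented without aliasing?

The maximum frequency that can be represented without aliasing
is the Nyquist frequency: f_max = f_s / 2 = 92 kHz / 2 = 46 kHz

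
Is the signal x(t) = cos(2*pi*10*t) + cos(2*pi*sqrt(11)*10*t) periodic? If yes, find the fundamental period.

f1 = 10 Hz, f2 = 10*sqrt(11) Hz
Ratio f2/f1 = sqrt(11), which is irrational.
Since the frequency ratio is irrational, no common period exists.
The signal is not periodic.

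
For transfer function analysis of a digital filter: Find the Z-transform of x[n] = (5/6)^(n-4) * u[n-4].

Time-shifting property: if X(z) = Z{x[n]}, then Z{x[n-d]} = z^(-d) * X(z)
X(z) = z/(z - 5/6) for x[n] = (5/6)^n * u[n]
Z{x[n-4]} = z^(-4) * z/(z - 5/6) = z^(-3)/(z - 5/6)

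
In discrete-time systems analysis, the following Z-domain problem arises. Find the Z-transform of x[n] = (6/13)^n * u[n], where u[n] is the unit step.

The Z-transform of a^n * u[n] is z/(z-a) for |z| > |a|.
Here a = 6/13, so X(z) = z/(z - (6/13)) = 13z/(13z - 6)
ROC: |z| > 6/13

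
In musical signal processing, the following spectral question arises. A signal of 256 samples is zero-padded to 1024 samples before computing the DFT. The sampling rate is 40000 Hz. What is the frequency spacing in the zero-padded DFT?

Original DFT: N = 256, resolution = f_s/N = 40000/256 = 625/4 Hz
Zero-padded DFT: N = 1024, resolution = f_s/N = 40000/1024 = 625/16 Hz
Zero-padding interpolates the spectrum (finer frequency grid)
but does NOT improve the true spectral resolution (ability to resolve close frequencies).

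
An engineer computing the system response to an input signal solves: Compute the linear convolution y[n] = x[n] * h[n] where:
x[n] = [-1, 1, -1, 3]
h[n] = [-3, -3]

y[n] = sum_k x[k]*h[n-k]. Output length = len(x) + len(h) - 1 = 4 + 2 - 1 = 5.
y[0] = -1*-3 = 3
y[1] = 1*-3 + -1*-3 = 0
y[2] = -1*-3 + 1*-3 = 0
y[3] = 3*-3 + -1*-3 = -6
y[4] = 3*-3 = -9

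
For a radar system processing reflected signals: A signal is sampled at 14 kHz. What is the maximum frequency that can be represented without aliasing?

The maximum frequency that can be represented without aliasing
is the Nyquist frequency: f_max = f_s / 2 = 14 kHz / 2 = 7 kHz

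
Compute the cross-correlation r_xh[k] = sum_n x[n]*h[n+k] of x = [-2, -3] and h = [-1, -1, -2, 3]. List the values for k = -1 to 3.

Both sequences indexed from 0 and zero outside their support.
Lags with overlap: k = -1 to 3.
  r_xh[-1] = x[1]*h[0] = 3
  r_xh[0] = x[0]*h[0] + x[1]*h[1] = 5
  r_xh[1] = x[0]*h[1] + x[1]*h[2] = 8
  r_xh[2] = x[0]*h[2] + x[1]*h[3] = -5
  r_xh[3] = x[0]*h[3] = -6
r_xh = [3, 5, 8, -5, -6] (for k = -1, ..., 3)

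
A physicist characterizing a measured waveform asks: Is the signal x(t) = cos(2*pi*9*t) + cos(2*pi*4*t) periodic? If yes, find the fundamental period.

f1 = 9 Hz, f2 = 4 Hz
Period T1 = 1/9, T2 = 1/4
Ratio T1/T2 = 4/9, which is rational.
The signal is periodic with fundamental period T = 1/GCD(9,4) = 1 s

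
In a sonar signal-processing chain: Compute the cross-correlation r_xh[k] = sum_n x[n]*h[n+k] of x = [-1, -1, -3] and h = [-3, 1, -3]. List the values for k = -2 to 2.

Both sequences indexed from 0 and zero outside their support.
Lags with overlap: k = -2 to 2.
  r_xh[-2] = x[2]*h[0] = 9
  r_xh[-1] = x[1]*h[0] + x[2]*h[1] = 0
  r_xh[0] = x[0]*h[0] + x[1]*h[1] + x[2]*h[2] = 11
  r_xh[1] = x[0]*h[1] + x[1]*h[2] = 2
  r_xh[2] = x[0]*h[2] = 3
r_xh = [9, 0, 11, 2, 3] (for k = -2, ..., 2)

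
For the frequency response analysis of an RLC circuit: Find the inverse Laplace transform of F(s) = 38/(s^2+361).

Standard pair: w/(s^2+w^2) <-> sin(wt)*u(t)
Recognize w^2 = 361, so w = 19; numerator 38 = 2*19.
f(t) = 2*sin(19t)*u(t)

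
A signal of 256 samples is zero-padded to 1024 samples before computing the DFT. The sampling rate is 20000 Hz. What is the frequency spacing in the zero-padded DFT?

Original DFT: N = 256, resolution = f_s/N = 20000/256 = 625/8 Hz
Zero-padded DFT: N = 1024, resolution = f_s/N = 20000/1024 = 625/32 Hz
Zero-padding interpolates the spectrum (finer frequency grid)
but does NOT improve the true spectral resolution (ability to resolve close frequencies).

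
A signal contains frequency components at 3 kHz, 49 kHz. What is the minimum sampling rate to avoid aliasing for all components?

The highest frequency component is f_max = 49 kHz.
Nyquist rate = 2 * f_max = 2 * 49 kHz = 98 kHz.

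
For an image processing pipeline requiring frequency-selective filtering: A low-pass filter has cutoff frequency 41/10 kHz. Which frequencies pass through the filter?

A low-pass filter passes all frequencies below the cutoff frequency 41/10 kHz and attenuates higher frequencies.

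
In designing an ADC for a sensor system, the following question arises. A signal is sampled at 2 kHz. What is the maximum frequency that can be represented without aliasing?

The maximum frequency that can be represented without aliasing
is the Nyquist frequency: f_max = f_s / 2 = 2 kHz / 2 = 1 kHz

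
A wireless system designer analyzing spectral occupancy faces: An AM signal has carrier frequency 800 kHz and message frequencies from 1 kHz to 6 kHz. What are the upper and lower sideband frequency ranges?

Upper sideband (USB) = fc + [fm_low, fm_high] = 800 + [1, 6] = [801, 806] kHz
Lower sideband (LSB) = fc - [fm_high, fm_low] = 800 - [6, 1] = [794, 799] kHz
Total occupied spectrum: 794 kHz to 806 kHz (plus carrier at 800 kHz)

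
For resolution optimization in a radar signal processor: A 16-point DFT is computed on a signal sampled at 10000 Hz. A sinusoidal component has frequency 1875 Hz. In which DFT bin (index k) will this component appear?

DFT frequency resolution = f_s/N = 10000/16 = 625 Hz
Bin index k = f_signal / resolution = 1875 / 625 = 3
The signal frequency 1875 Hz falls in DFT bin k = 3.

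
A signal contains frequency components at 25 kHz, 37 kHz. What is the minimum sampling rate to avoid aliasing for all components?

The highest frequency component is f_max = 37 kHz.
Nyquist rate = 2 * f_max = 2 * 37 kHz = 74 kHz.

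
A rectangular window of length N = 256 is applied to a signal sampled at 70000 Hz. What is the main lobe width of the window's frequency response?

For a rectangular window of length N,
the main lobe width in frequency is 2*f_s/N.
= 2*70000/256 = 4375/8 Hz
This determines the minimum frequency separation for resolving two sinusoids.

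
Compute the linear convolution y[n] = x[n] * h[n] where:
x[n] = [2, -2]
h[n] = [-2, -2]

y[n] = sum_k x[k]*h[n-k]. Output length = len(x) + len(h) - 1 = 2 + 2 - 1 = 3.
y[0] = 2*-2 = -4
y[1] = -2*-2 + 2*-2 = 0
y[2] = -2*-2 = 4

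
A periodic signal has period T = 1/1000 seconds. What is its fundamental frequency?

The fundamental frequency is the reciprocal of the period.
f = 1/T = 1/(1/1000) = 1000 Hz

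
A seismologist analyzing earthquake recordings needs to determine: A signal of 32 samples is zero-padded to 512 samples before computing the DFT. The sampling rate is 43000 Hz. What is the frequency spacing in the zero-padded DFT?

Original DFT: N = 32, resolution = f_s/N = 43000/32 = 5375/4 Hz
Zero-padded DFT: N = 512, resolution = f_s/N = 43000/512 = 5375/64 Hz
Zero-padding interpolates the spectrum (finer frequency grid)
but does NOT improve the true spectral resolution (ability to resolve close frequencies).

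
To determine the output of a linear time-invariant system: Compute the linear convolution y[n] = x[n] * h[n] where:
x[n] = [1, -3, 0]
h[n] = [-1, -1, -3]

y[n] = sum_k x[k]*h[n-k]. Output length = len(x) + len(h) - 1 = 3 + 3 - 1 = 5.
y[0] = 1*-1 = -1
y[1] = -3*-1 + 1*-1 = 2
y[2] = 0*-1 + -3*-1 + 1*-3 = 0
y[3] = 0*-1 + -3*-3 = 9
y[4] = 0*-3 = 0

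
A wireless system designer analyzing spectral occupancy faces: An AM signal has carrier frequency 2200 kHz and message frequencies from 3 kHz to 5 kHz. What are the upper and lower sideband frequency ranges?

Upper sideband (USB) = fc + [fm_low, fm_high] = 2200 + [3, 5] = [2203, 2205] kHz
Lower sideband (LSB) = fc - [fm_high, fm_low] = 2200 - [5, 3] = [2195, 2197] kHz
Total occupied spectrum: 2195 kHz to 2205 kHz (plus carrier at 2200 kHz)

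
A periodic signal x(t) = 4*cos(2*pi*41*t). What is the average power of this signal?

Average power of A*cos(wt) is A^2/2.
P = 4^2 / 2 = 16/2 = 8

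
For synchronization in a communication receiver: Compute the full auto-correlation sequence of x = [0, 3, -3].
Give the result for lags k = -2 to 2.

r_xx[k] = sum_m x[m]*x[m+k], indexed from 0, for k = -2 to 2:
  r_xx[-2] = x[2]*x[0] = 0
  r_xx[-1] = x[1]*x[0] + x[2]*x[1] = -9
  r_xx[0] = x[0]*x[0] + x[1]*x[1] + x[2]*x[2] = 18
  r_xx[1] = x[0]*x[1] + x[1]*x[2] = -9
  r_xx[2] = x[0]*x[2] = 0
r_xx = [0, -9, 18, -9, 0]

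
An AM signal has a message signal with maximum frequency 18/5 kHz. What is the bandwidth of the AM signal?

In AM (double-sideband), the bandwidth is twice the message frequency.
BW = 2 * f_m = 2 * 18/5 kHz = 36/5 kHz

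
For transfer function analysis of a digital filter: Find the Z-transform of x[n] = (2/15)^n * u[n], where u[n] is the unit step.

The Z-transform of a^n * u[n] is z/(z-a) for |z| > |a|.
Here a = 2/15, so X(z) = z/(z - (2/15)) = 15z/(15z - 2)
ROC: |z| > 2/15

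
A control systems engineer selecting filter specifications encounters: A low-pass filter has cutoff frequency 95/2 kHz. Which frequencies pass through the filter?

A low-pass filter passes all frequencies below the cutoff frequency 95/2 kHz and attenuates higher frequencies.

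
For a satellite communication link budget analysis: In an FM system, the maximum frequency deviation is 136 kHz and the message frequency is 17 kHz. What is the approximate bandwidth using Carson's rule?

Carson's rule: BW = 2*(delta_f + f_m)
= 2*(136 + 17) kHz = 306 kHz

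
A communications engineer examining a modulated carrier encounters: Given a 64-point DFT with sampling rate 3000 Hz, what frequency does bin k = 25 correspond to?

The frequency of DFT bin k is: f_k = k * f_s / N
f_25 = 25 * 3000 / 64 = 9375/8 Hz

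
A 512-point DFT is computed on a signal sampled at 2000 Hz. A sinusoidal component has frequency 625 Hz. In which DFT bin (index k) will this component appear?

DFT frequency resolution = f_s/N = 2000/512 = 125/32 Hz
Bin index k = f_signal / resolution = 625 / 125/32 = 160
The signal frequency 625 Hz falls in DFT bin k = 160.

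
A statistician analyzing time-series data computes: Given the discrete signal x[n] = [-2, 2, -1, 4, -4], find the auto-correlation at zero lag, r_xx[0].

The auto-correlation at zero lag r_xx[0] equals the signal energy.
r_xx[0] = sum of x[n]^2 = (-2)^2 + 2^2 + (-1)^2 + 4^2 + (-4)^2
= 4 + 4 + 1 + 16 + 16 = 41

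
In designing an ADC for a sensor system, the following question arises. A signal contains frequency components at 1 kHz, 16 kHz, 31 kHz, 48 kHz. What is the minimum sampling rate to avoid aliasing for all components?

The highest frequency component is f_max = 48 kHz.
Nyquist rate = 2 * f_max = 2 * 48 kHz = 96 kHz.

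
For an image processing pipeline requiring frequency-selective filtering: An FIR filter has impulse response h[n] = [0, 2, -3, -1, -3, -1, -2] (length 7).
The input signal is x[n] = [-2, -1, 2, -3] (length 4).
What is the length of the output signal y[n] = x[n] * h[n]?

For linear convolution, the output length is:
len(y) = len(x) + len(h) - 1 = 4 + 7 - 1 = 10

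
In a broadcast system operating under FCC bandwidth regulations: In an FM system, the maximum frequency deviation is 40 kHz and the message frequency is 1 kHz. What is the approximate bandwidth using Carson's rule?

Carson's rule: BW = 2*(delta_f + f_m)
= 2*(40 + 1) kHz = 82 kHz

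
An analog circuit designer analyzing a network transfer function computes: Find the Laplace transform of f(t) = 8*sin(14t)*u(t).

Standard pair: sin(wt)*u(t) <-> w/(s^2+w^2)
With w = 14: L{8*sin(14t)*u(t)} = 112/(s^2+196)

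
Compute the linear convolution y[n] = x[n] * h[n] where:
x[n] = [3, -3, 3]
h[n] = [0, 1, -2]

y[n] = sum_k x[k]*h[n-k]. Output length = len(x) + len(h) - 1 = 3 + 3 - 1 = 5.
y[0] = 3*0 = 0
y[1] = -3*0 + 3*1 = 3
y[2] = 3*0 + -3*1 + 3*-2 = -9
y[3] = 3*1 + -3*-2 = 9
y[4] = 3*-2 = -6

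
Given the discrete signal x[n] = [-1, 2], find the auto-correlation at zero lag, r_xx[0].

The auto-correlation at zero lag r_xx[0] equals the signal energy.
r_xx[0] = sum of x[n]^2 = (-1)^2 + 2^2
= 1 + 4 = 5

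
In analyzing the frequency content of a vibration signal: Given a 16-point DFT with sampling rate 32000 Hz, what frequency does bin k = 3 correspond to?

The frequency of DFT bin k is: f_k = k * f_s / N
f_3 = 3 * 32000 / 16 = 6000 Hz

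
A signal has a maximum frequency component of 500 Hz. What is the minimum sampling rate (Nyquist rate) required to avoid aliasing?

By the Nyquist-Shannon sampling theorem,
the minimum sampling rate (Nyquist rate) must be at least 2 * f_max.
Nyquist rate = 2 * 500 Hz = 1000 Hz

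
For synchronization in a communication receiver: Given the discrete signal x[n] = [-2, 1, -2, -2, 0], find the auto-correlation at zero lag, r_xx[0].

The auto-correlation at zero lag r_xx[0] equals the signal energy.
r_xx[0] = sum of x[n]^2 = (-2)^2 + 1^2 + (-2)^2 + (-2)^2 + 0^2
= 4 + 1 + 4 + 4 + 0 = 13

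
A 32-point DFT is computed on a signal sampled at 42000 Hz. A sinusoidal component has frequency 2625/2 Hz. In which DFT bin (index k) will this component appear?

DFT frequency resolution = f_s/N = 42000/32 = 2625/2 Hz
Bin index k = f_signal / resolution = 2625/2 / 2625/2 = 1
The signal frequency 2625/2 Hz falls in DFT bin k = 1.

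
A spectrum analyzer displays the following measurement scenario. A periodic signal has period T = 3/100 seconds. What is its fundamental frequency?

The fundamental frequency is the reciprocal of the period.
f = 1/T = 1/(3/100) = 100/3 Hz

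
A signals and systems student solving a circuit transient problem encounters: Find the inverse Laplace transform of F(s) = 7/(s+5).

Standard pair: k/(s+a) <-> k*e^(-at)*u(t)
With k=7, a=5: f(t) = 7*e^(-5t)*u(t)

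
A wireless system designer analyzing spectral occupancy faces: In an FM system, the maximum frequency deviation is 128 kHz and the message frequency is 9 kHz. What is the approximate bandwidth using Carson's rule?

Carson's rule: BW = 2*(delta_f + f_m)
= 2*(128 + 9) kHz = 274 kHz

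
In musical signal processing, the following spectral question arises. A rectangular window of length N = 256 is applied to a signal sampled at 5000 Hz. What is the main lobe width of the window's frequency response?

For a rectangular window of length N,
the main lobe width in frequency is 2*f_s/N.
= 2*5000/256 = 625/16 Hz
This determines the minimum frequency separation for resolving two sinusoids.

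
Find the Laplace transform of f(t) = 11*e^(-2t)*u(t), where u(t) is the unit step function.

Standard Laplace transform pair:
e^(-at)*u(t) <-> 1/(s+a)
With a = 2: L{11*e^(-2t)*u(t)} = 11/(s+2), ROC: Re(s) > -2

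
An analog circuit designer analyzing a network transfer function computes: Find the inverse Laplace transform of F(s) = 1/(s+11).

Standard pair: k/(s+a) <-> k*e^(-at)*u(t)
With k=1, a=11: f(t) = e^(-11t)*u(t)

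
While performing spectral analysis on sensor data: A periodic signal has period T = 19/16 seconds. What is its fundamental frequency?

The fundamental frequency is the reciprocal of the period.
f = 1/T = 1/(19/16) = 16/19 Hz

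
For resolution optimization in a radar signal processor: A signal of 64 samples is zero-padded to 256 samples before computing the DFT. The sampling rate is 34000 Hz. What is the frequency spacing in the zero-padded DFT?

Original DFT: N = 64, resolution = f_s/N = 34000/64 = 2125/4 Hz
Zero-padded DFT: N = 256, resolution = f_s/N = 34000/256 = 2125/16 Hz
Zero-padding interpolates the spectrum (finer frequency grid)
but does NOT improve the true spectral resolution (ability to resolve close frequencies).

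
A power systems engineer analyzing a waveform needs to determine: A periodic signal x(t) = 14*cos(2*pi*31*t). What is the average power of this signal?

Average power of A*cos(wt) is A^2/2.
P = 14^2 / 2 = 196/2 = 98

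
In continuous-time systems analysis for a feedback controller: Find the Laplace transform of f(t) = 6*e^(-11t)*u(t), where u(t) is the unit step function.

Standard Laplace transform pair:
e^(-at)*u(t) <-> 1/(s+a)
With a = 11: L{6*e^(-11t)*u(t)} = 6/(s+11), ROC: Re(s) > -11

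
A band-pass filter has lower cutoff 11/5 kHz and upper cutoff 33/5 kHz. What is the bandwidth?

Bandwidth = f_high - f_low
= 33/5 kHz - 11/5 kHz = 22/5 kHz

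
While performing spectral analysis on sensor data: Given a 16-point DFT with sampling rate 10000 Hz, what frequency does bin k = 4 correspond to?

The frequency of DFT bin k is: f_k = k * f_s / N
f_4 = 4 * 10000 / 16 = 2500 Hz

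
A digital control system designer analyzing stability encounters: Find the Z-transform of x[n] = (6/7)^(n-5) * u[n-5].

Time-shifting property: if X(z) = Z{x[n]}, then Z{x[n-d]} = z^(-d) * X(z)
X(z) = z/(z - 6/7) for x[n] = (6/7)^n * u[n]
Z{x[n-5]} = z^(-5) * z/(z - 6/7) = z^(-4)/(z - 6/7)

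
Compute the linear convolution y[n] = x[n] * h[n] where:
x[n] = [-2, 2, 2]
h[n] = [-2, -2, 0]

y[n] = sum_k x[k]*h[n-k]. Output length = len(x) + len(h) - 1 = 3 + 3 - 1 = 5.
y[0] = -2*-2 = 4
y[1] = 2*-2 + -2*-2 = 0
y[2] = 2*-2 + 2*-2 + -2*0 = -8
y[3] = 2*-2 + 2*0 = -4
y[4] = 2*0 = 0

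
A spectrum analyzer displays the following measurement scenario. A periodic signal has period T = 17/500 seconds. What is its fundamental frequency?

The fundamental frequency is the reciprocal of the period.
f = 1/T = 1/(17/500) = 500/17 Hz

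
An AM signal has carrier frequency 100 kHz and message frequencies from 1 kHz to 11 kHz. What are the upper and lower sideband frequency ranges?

Upper sideband (USB) = fc + [fm_low, fm_high] = 100 + [1, 11] = [101, 111] kHz
Lower sideband (LSB) = fc - [fm_high, fm_low] = 100 - [11, 1] = [89, 99] kHz
Total occupied spectrum: 89 kHz to 111 kHz (plus carrier at 100 kHz)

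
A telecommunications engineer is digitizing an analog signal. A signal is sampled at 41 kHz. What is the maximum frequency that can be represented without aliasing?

The maximum frequency that can be represented without aliasing
is the Nyquist frequency: f_max = f_s / 2 = 41 kHz / 2 = 41/2 kHz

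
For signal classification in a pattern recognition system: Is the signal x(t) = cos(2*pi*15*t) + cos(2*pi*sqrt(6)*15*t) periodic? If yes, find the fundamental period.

f1 = 15 Hz, f2 = 15*sqrt(6) Hz
Ratio f2/f1 = sqrt(6), which is irrational.
Since the frequency ratio is irrational, no common period exists.
The signal is not periodic.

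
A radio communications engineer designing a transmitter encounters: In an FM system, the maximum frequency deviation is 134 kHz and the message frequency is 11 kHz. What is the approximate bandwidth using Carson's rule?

Carson's rule: BW = 2*(delta_f + f_m)
= 2*(134 + 11) kHz = 290 kHz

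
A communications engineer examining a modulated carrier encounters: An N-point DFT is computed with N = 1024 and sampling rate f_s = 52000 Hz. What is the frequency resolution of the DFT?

DFT frequency resolution = f_s / N
= 52000 / 1024 = 1625/32 Hz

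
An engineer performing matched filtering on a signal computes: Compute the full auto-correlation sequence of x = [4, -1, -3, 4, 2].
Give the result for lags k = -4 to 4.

r_xx[k] = sum_m x[m]*x[m+k], indexed from 0, for k = -4 to 4:
  r_xx[-4] = x[4]*x[0] = 8
  r_xx[-3] = x[3]*x[0] + x[4]*x[1] = 14
  r_xx[-2] = x[2]*x[0] + x[3]*x[1] + x[4]*x[2] = -22
  r_xx[-1] = x[1]*x[0] + x[2]*x[1] + x[3]*x[2] + x[4]*x[3] = -5
  r_xx[0] = x[0]*x[0] + x[1]*x[1] + x[2]*x[2] + x[3]*x[3] + x[4]*x[4] = 46
  r_xx[1] = x[0]*x[1] + x[1]*x[2] + x[2]*x[3] + x[3]*x[4] = -5
  r_xx[2] = x[0]*x[2] + x[1]*x[3] + x[2]*x[4] = -22
  r_xx[3] = x[0]*x[3] + x[1]*x[4] = 14
  r_xx[4] = x[0]*x[4] = 8
r_xx = [8, 14, -22, -5, 46, -5, -22, 14, 8]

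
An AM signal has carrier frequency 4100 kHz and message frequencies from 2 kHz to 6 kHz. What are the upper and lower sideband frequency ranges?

Upper sideband (USB) = fc + [fm_low, fm_high] = 4100 + [2, 6] = [4102, 4106] kHz
Lower sideband (LSB) = fc - [fm_high, fm_low] = 4100 - [6, 2] = [4094, 4098] kHz
Total occupied spectrum: 4094 kHz to 4106 kHz (plus carrier at 4100 kHz)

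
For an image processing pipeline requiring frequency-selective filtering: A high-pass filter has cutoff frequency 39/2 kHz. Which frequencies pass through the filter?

A high-pass filter passes all frequencies above the cutoff frequency 39/2 kHz and attenuates lower frequencies.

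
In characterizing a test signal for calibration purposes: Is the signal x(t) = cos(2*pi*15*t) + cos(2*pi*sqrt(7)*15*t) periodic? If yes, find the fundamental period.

f1 = 15 Hz, f2 = 15*sqrt(7) Hz
Ratio f2/f1 = sqrt(7), which is irrational.
Since the frequency ratio is irrational, no common period exists.
The signal is not periodic.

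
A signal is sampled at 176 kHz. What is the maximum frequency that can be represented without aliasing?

The maximum frequency that can be represented without aliasing
is the Nyquist frequency: f_max = f_s / 2 = 176 kHz / 2 = 88 kHz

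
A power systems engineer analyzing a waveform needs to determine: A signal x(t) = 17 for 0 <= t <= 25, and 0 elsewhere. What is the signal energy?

Energy = integral of |x(t)|^2 dt over the signal duration
= 17^2 * 25 = 289 * 25 = 7225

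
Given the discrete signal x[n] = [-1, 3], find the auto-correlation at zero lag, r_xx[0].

The auto-correlation at zero lag r_xx[0] equals the signal energy.
r_xx[0] = sum of x[n]^2 = (-1)^2 + 3^2
= 1 + 9 = 10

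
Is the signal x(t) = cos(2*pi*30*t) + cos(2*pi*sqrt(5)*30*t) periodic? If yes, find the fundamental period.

f1 = 30 Hz, f2 = 30*sqrt(5) Hz
Ratio f2/f1 = sqrt(5), which is irrational.
Since the frequency ratio is irrational, no common period exists.
The signal is not periodic.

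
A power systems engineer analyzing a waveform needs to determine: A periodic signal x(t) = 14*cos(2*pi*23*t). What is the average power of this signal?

Average power of A*cos(wt) is A^2/2.
P = 14^2 / 2 = 196/2 = 98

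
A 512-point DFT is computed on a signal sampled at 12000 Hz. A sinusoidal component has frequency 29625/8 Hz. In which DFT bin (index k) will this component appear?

DFT frequency resolution = f_s/N = 12000/512 = 375/16 Hz
Bin index k = f_signal / resolution = 29625/8 / 375/16 = 158
The signal frequency 29625/8 Hz falls in DFT bin k = 158.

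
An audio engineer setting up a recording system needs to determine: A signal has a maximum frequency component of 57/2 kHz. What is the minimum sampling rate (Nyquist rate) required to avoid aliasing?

By the Nyquist-Shannon sampling theorem,
the minimum sampling rate (Nyquist rate) must be at least 2 * f_max.
Nyquist rate = 2 * 57/2 kHz = 57 kHz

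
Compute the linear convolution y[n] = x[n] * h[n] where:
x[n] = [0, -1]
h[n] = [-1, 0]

y[n] = sum_k x[k]*h[n-k]. Output length = len(x) + len(h) - 1 = 2 + 2 - 1 = 3.
y[0] = 0*-1 = 0
y[1] = -1*-1 + 0*0 = 1
y[2] = -1*0 = 0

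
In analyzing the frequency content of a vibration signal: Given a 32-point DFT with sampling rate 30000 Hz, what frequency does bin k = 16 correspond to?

The frequency of DFT bin k is: f_k = k * f_s / N
f_16 = 16 * 30000 / 32 = 15000 Hz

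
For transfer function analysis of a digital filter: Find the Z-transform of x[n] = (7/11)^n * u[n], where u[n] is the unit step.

The Z-transform of a^n * u[n] is z/(z-a) for |z| > |a|.
Here a = 7/11, so X(z) = z/(z - (7/11)) = 11z/(11z - 7)
ROC: |z| > 7/11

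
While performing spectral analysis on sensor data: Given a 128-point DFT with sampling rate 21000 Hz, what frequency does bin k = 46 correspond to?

The frequency of DFT bin k is: f_k = k * f_s / N
f_46 = 46 * 21000 / 128 = 60375/8 Hz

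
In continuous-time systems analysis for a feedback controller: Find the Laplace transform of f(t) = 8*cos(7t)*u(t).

Standard pair: cos(wt)*u(t) <-> s/(s^2+w^2)
With w = 7: L{8*cos(7t)*u(t)} = 8s/(s^2+49)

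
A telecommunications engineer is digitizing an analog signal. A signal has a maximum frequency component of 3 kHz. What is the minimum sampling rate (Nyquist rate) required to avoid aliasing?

By the Nyquist-Shannon sampling theorem,
the minimum sampling rate (Nyquist rate) must be at least 2 * f_max.
Nyquist rate = 2 * 3 kHz = 6 kHz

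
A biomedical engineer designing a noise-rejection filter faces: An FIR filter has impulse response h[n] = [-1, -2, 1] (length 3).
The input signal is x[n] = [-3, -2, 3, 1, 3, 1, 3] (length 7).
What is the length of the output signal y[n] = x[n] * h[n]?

For linear convolution, the output length is:
len(y) = len(x) + len(h) - 1 = 7 + 3 - 1 = 9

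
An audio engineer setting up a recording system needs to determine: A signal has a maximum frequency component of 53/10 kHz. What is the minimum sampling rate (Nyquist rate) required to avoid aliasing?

By the Nyquist-Shannon sampling theorem,
the minimum sampling rate (Nyquist rate) must be at least 2 * f_max.
Nyquist rate = 2 * 53/10 kHz = 53/5 kHz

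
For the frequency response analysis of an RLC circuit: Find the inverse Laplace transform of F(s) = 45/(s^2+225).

Standard pair: w/(s^2+w^2) <-> sin(wt)*u(t)
Recognize w^2 = 225, so w = 15; numerator 45 = 3*15.
f(t) = 3*sin(15t)*u(t)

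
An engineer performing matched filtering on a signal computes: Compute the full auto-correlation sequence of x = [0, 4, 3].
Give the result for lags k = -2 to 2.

r_xx[k] = sum_m x[m]*x[m+k], indexed from 0, for k = -2 to 2:
  r_xx[-2] = x[2]*x[0] = 0
  r_xx[-1] = x[1]*x[0] + x[2]*x[1] = 12
  r_xx[0] = x[0]*x[0] + x[1]*x[1] + x[2]*x[2] = 25
  r_xx[1] = x[0]*x[1] + x[1]*x[2] = 12
  r_xx[2] = x[0]*x[2] = 0
r_xx = [0, 12, 25, 12, 0]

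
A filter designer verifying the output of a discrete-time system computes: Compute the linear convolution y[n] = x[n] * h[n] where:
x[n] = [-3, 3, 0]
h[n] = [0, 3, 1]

y[n] = sum_k x[k]*h[n-k]. Output length = len(x) + len(h) - 1 = 3 + 3 - 1 = 5.
y[0] = -3*0 = 0
y[1] = 3*0 + -3*3 = -9
y[2] = 0*0 + 3*3 + -3*1 = 6
y[3] = 0*3 + 3*1 = 3
y[4] = 0*1 = 0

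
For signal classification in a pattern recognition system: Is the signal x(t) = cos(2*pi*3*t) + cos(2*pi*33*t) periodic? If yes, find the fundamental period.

f1 = 3 Hz, f2 = 33 Hz
Period T1 = 1/3, T2 = 1/33
Ratio T1/T2 = 33/3, which is rational.
The signal is periodic with fundamental period T = 1/GCD(3,33) = 1/3 s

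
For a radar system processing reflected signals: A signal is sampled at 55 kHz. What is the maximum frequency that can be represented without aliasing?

The maximum frequency that can be represented without aliasing
is the Nyquist frequency: f_max = f_s / 2 = 55 kHz / 2 = 55/2 kHz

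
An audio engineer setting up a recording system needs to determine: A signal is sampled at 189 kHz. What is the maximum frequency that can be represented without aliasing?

The maximum frequency that can be represented without aliasing
is the Nyquist frequency: f_max = f_s / 2 = 189 kHz / 2 = 189/2 kHz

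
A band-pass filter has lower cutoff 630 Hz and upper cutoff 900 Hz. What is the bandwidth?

Bandwidth = f_high - f_low
= 900 Hz - 630 Hz = 270 Hz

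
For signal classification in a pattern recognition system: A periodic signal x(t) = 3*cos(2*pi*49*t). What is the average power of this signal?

Average power of A*cos(wt) is A^2/2.
P = 3^2 / 2 = 9/2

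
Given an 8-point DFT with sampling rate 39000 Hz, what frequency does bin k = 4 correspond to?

The frequency of DFT bin k is: f_k = k * f_s / N
f_4 = 4 * 39000 / 8 = 19500 Hz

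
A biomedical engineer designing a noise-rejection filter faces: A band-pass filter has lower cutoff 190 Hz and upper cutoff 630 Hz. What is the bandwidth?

Bandwidth = f_high - f_low
= 630 Hz - 190 Hz = 440 Hz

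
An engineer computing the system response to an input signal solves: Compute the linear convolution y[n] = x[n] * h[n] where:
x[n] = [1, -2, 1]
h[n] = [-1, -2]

y[n] = sum_k x[k]*h[n-k]. Output length = len(x) + len(h) - 1 = 3 + 2 - 1 = 4.
y[0] = 1*-1 = -1
y[1] = -2*-1 + 1*-2 = 0
y[2] = 1*-1 + -2*-2 = 3
y[3] = 1*-2 = -2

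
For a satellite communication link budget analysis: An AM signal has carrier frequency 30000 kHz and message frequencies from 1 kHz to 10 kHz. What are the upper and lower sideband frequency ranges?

Upper sideband (USB) = fc + [fm_low, fm_high] = 30000 + [1, 10] = [30001, 30010] kHz
Lower sideband (LSB) = fc - [fm_high, fm_low] = 30000 - [10, 1] = [29990, 29999] kHz
Total occupied spectrum: 29990 kHz to 30010 kHz (plus carrier at 30000 kHz)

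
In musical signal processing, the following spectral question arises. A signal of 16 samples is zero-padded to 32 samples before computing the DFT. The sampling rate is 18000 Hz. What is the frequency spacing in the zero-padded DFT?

Original DFT: N = 16, resolution = f_s/N = 18000/16 = 1125 Hz
Zero-padded DFT: N = 32, resolution = f_s/N = 18000/32 = 1125/2 Hz
Zero-padding interpolates the spectrum (finer frequency grid)
but does NOT improve the true spectral resolution (ability to resolve close frequencies).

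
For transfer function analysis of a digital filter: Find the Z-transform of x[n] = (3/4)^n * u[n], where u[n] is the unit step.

The Z-transform of a^n * u[n] is z/(z-a) for |z| > |a|.
Here a = 3/4, so X(z) = z/(z - (3/4)) = 4z/(4z - 3)
ROC: |z| > 3/4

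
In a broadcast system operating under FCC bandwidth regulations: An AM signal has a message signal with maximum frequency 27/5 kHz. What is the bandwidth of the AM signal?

In AM (double-sideband), the bandwidth is twice the message frequency.
BW = 2 * f_m = 2 * 27/5 kHz = 54/5 kHz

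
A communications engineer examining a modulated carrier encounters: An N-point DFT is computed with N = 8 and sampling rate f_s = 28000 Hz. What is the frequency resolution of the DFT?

DFT frequency resolution = f_s / N
= 28000 / 8 = 3500 Hz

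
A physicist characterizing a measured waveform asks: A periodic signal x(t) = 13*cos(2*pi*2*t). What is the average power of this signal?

Average power of A*cos(wt) is A^2/2.
P = 13^2 / 2 = 169/2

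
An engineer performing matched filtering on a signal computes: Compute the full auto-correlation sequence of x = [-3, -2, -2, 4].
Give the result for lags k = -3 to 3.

r_xx[k] = sum_m x[m]*x[m+k], indexed from 0, for k = -3 to 3:
  r_xx[-3] = x[3]*x[0] = -12
  r_xx[-2] = x[2]*x[0] + x[3]*x[1] = -2
  r_xx[-1] = x[1]*x[0] + x[2]*x[1] + x[3]*x[2] = 2
  r_xx[0] = x[0]*x[0] + x[1]*x[1] + x[2]*x[2] + x[3]*x[3] = 33
  r_xx[1] = x[0]*x[1] + x[1]*x[2] + x[2]*x[3] = 2
  r_xx[2] = x[0]*x[2] + x[1]*x[3] = -2
  r_xx[3] = x[0]*x[3] = -12
r_xx = [-12, -2, 2, 33, 2, -2, -12]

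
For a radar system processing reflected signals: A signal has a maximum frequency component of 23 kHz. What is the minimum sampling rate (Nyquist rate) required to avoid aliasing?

By the Nyquist-Shannon sampling theorem,
the minimum sampling rate (Nyquist rate) must be at least 2 * f_max.
Nyquist rate = 2 * 23 kHz = 46 kHz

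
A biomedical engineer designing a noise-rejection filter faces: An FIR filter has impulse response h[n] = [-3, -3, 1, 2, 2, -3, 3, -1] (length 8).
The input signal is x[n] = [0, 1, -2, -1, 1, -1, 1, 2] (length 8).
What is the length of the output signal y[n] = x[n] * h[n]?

For linear convolution, the output length is:
len(y) = len(x) + len(h) - 1 = 8 + 8 - 1 = 15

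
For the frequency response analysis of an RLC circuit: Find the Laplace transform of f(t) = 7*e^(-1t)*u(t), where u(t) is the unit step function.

Standard Laplace transform pair:
e^(-at)*u(t) <-> 1/(s+a)
With a = 1: L{7*e^(-1t)*u(t)} = 7/(s+1), ROC: Re(s) > -1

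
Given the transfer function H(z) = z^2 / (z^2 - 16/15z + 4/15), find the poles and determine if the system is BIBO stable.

Poles are roots of the denominator: z^2 - 16/15z + 4/15 = 0.
Quadratic formula: z = [-(-16/15) +/- sqrt((-16/15)^2 - 4*(4/15))] / 2
Discriminant = 256/225 - 16/15 = 16/225; sqrt = 4/15.
z = (16/15 +/- 4/15) / 2 => z = 2/3 or z = 2/5.
|p1| = 2/3, |p2| = 2/5.
For BIBO stability, all poles must lie inside the unit circle (|p| < 1).
System is STABLE since both |p| < 1.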